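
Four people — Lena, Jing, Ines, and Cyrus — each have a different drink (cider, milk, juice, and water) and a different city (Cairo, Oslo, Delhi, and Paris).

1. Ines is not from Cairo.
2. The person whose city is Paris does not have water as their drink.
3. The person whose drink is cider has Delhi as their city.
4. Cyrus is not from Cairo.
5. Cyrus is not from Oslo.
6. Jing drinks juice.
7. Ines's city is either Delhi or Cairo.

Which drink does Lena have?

water

With clues 1–6, juice is impossible for Lena's drink.
With clues 1–7, cider and milk are impossible for Lena's drink.
That leaves water.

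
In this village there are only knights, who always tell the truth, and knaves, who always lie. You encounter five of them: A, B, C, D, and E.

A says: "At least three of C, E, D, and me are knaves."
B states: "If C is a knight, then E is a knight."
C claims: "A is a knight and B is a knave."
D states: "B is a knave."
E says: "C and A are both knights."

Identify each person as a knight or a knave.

Consider A. Suppose A is a knave.
Then no assignment of the remaining roles makes every statement match its speaker's type — contradiction.
So A is a knight.
Consider B. Suppose B is a knave.
Then no assignment of the remaining roles makes every statement match its speaker's type — contradiction.
So B is a knight.
With that fixed, C's statement is false, so C is a knave.
With that fixed, D's statement is false, so D is a knave.
With that fixed, E's statement is false, so E is a knave.

A: knight, B: knight, C: knave, D: knave, E: knave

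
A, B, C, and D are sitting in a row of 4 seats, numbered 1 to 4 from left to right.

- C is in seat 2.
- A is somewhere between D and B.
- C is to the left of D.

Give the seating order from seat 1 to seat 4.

From clue 1: C → seat 2.
From clues 1–2: A → seat 3.
From clues 1–3: B → seat 1, D → seat 4.

B, C, A, D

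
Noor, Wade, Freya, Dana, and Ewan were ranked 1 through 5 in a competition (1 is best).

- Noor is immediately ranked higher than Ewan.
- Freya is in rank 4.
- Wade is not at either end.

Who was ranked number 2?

With clues 1–2, Dana, Freya, and Wade are ruled out for rank 2.
With clues 1–3, Noor is ruled out for rank 2.
So rank 2 is Ewan.

Ewan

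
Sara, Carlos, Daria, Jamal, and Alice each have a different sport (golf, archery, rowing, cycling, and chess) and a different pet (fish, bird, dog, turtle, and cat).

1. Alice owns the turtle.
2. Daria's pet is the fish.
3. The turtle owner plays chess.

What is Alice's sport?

With clues 1–3, archery, cycling, golf, and rowing are impossible for Alice's sport.
That leaves chess.

chess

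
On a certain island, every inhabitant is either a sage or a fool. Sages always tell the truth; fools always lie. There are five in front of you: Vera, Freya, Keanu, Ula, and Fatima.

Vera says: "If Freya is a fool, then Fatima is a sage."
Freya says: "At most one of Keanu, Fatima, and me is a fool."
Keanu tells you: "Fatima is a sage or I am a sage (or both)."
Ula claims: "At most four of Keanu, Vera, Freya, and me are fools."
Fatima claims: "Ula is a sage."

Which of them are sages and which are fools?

Regardless of anyone's role, Ula's statement is true, so Ula is a sage.
With that fixed, Fatima's statement is true, so Fatima is a sage.
With that fixed, Vera's statement is true, so Vera is a sage.
With that fixed, Keanu's statement is true, so Keanu is a sage.
With that fixed, Freya's statement is true, so Freya is a sage.

Vera: sage, Freya: sage, Keanu: sage, Ula: sage, Fatima: sage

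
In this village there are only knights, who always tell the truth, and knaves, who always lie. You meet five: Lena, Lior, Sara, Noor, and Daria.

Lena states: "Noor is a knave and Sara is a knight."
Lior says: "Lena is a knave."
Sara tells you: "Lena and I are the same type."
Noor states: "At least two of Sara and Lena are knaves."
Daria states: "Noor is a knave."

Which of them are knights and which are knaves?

Consider Lena. Suppose Lena is a knave.
Then whichever role Sara has, Sara's statement has the wrong truth value — contradiction.
So Lena is a knight.
With that fixed, Lior's statement is false, so Lior is a knave.
With that fixed, Noor's statement is false, so Noor is a knave.
With that fixed, Daria's statement is true, so Daria is a knight.
Consider Sara. Suppose Sara is a knave.
Then Lena's statement comes out false, contradicting Lena being a knight.
So Sara is a knight.

Lena: knight, Lior: knave, Sara: knight, Noor: knave, Daria: knight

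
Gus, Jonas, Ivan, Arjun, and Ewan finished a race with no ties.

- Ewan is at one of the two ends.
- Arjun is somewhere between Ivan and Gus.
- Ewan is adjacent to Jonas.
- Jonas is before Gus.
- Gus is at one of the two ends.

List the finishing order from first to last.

Ewan, Jonas, Ivan, Arjun, Gus

From clue 1: Ewan is in {1,5}.
From clues 1–3: Jonas is in {2,4}.
From clues 1–4: Ewan → place 1, Jonas → place 2, Arjun → place 4.
From clues 1–5: Ivan → place 3, Gus → place 5.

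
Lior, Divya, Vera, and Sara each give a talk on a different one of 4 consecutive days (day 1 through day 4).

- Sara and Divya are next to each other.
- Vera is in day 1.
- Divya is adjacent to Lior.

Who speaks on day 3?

Divya

With clues 1–2, Lior and Vera are ruled out for day 3.
With clues 1–3, Sara is ruled out for day 3.
So day 3 is Divya.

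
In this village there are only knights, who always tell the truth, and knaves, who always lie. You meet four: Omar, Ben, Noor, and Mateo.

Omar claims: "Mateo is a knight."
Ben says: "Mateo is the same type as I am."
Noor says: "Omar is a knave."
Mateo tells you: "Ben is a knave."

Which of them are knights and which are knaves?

Consider Omar. Suppose Omar is a knave.
Then no assignment of the remaining roles makes every statement match its speaker's type — contradiction.
So Omar is a knight.
With that fixed, Noor's statement is false, so Noor is a knave.
Consider Ben. Suppose Ben is a knight.
Then no assignment of the remaining roles makes every statement match its speaker's type — contradiction.
So Ben is a knave.
With that fixed, Mateo's statement is true, so Mateo is a knight.

Omar: knight, Ben: knave, Noor: knave, Mateo: knight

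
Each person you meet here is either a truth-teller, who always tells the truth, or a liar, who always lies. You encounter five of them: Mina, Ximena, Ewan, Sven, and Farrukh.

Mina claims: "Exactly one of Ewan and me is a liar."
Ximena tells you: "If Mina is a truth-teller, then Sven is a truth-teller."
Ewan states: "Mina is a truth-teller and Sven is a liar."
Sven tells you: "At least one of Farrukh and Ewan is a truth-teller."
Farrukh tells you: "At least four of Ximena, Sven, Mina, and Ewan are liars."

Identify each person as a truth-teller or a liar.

Consider Mina. Suppose Mina is a truth-teller.
Then no assignment of the remaining roles makes every statement match its speaker's type — contradiction.
So Mina is a liar.
With that fixed, Ximena's statement is true, so Ximena is a truth-teller.
With that fixed, Ewan's statement is false, so Ewan is a liar.
With that fixed, Farrukh's statement is false, so Farrukh is a liar.
With that fixed, Sven's statement is false, so Sven is a liar.

Mina: liar, Ximena: truth-teller, Ewan: liar, Sven: liar, Farrukh: liar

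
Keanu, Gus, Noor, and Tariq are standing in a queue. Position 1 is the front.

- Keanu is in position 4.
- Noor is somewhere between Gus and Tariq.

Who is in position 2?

Noor

With clue 1, Keanu is ruled out for position 2.
With clues 1–2, Gus and Tariq are ruled out for position 2.
So position 2 is Noor.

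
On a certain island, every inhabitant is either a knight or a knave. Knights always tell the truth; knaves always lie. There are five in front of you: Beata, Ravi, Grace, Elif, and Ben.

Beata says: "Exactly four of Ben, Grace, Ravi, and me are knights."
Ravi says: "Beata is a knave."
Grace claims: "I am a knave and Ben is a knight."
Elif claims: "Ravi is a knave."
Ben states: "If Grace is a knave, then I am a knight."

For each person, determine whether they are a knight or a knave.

Consider Beata. Suppose Beata is a knight.
Then no assignment of the remaining roles makes every statement match its speaker's type — contradiction.
So Beata is a knave.
With that fixed, Ravi's statement is true, so Ravi is a knight.
With that fixed, Elif's statement is false, so Elif is a knave.
Consider Grace. Suppose Grace is a knight.
Then Grace's own statement would have to be true, but it can't be — contradiction.
So Grace is a knave.
Consider Ben. Suppose Ben is a knight.
Then Grace's statement comes out true, contradicting Grace being a knave.
So Ben is a knave.

Beata: knave, Ravi: knight, Grace: knave, Elif: knave, Ben: knave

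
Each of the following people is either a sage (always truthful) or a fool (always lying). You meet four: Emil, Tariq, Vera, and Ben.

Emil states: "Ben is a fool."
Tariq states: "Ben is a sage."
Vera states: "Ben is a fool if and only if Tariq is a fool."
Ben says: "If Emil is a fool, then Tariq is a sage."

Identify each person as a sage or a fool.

Consider Emil. Suppose Emil is a sage.
Then no assignment of the remaining roles makes every statement match its speaker's type — contradiction.
So Emil is a fool.
Consider Tariq. Suppose Tariq is a fool.
Then no assignment of the remaining roles makes every statement match its speaker's type — contradiction.
So Tariq is a sage.
With that fixed, Ben's statement is true, so Ben is a sage.
With that fixed, Vera's statement is true, so Vera is a sage.

Emil: fool, Tariq: sage, Vera: sage, Ben: sage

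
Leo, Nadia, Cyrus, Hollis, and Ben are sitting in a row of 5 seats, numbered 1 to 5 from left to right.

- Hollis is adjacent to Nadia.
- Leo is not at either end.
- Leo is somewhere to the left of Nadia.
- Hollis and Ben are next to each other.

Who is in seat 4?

Hollis

With clues 1–3, Ben, Cyrus, and Leo are ruled out for seat 4.
With clues 1–4, Nadia is ruled out for seat 4.
So seat 4 is Hollis.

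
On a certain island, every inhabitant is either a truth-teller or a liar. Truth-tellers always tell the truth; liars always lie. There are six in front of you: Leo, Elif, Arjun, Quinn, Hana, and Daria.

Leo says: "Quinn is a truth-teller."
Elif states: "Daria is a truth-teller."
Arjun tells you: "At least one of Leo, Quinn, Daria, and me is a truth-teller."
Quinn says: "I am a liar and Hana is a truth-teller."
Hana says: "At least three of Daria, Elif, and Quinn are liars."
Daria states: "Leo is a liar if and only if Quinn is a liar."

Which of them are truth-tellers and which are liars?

Leo: liar, Elif: truth-teller, Arjun: truth-teller, Quinn: liar, Hana: liar, Daria: truth-teller

Consider Leo. Suppose Leo is a truth-teller.
Then no assignment of the remaining roles makes every statement match its speaker's type — contradiction.
So Leo is a liar.
Consider Elif. Suppose Elif is a liar.
Then no assignment of the remaining roles makes every statement match its speaker's type — contradiction.
So Elif is a truth-teller.
With that fixed, Hana's statement is false, so Hana is a liar.
With that fixed, Quinn's statement is false, so Quinn is a liar.
With that fixed, Daria's statement is true, so Daria is a truth-teller.
With that fixed, Arjun's statement is true, so Arjun is a truth-teller.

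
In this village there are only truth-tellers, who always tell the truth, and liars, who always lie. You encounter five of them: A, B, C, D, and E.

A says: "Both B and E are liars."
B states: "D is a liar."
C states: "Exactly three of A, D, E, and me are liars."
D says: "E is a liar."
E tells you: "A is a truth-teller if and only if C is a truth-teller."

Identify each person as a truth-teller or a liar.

A: truth-teller, B: liar, C: liar, D: truth-teller, E: liar

Consider A. Suppose A is a liar.
Then no assignment of the remaining roles makes every statement match its speaker's type — contradiction.
So A is a truth-teller.
Consider B. Suppose B is a truth-teller.
Then A's statement comes out false, contradicting A being a truth-teller.
So B is a liar.
Consider C. Suppose C is a truth-teller.
Then C's own statement would have to be true, but it can't be — contradiction.
So C is a liar.
With that fixed, E's statement is false, so E is a liar.
With that fixed, D's statement is true, so D is a truth-teller.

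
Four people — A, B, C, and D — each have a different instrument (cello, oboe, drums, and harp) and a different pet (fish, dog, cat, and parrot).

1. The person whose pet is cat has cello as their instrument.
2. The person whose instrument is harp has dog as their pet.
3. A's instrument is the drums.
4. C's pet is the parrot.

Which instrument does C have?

With clues 1–3, drums is impossible for C's instrument.
With clues 1–4, cello and harp are impossible for C's instrument.
That leaves oboe.

oboe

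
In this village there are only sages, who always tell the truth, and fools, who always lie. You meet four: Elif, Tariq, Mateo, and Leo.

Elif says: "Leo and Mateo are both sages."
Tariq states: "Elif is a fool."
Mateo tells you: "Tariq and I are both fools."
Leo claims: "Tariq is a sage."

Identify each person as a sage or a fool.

Consider Elif. Suppose Elif is a sage.
Then no assignment of the remaining roles makes every statement match its speaker's type — contradiction.
So Elif is a fool.
With that fixed, Tariq's statement is true, so Tariq is a sage.
With that fixed, Mateo's statement is false, so Mateo is a fool.
With that fixed, Leo's statement is true, so Leo is a sage.

Elif: fool, Tariq: sage, Mateo: fool, Leo: sage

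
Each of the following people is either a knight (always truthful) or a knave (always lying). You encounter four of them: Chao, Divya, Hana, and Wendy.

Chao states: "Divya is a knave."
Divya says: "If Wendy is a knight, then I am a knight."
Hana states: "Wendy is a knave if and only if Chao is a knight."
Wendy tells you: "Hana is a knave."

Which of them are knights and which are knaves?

Consider Chao. Suppose Chao is a knave.
Then no assignment of the remaining roles makes every statement match its speaker's type — contradiction.
So Chao is a knight.
Consider Divya. Suppose Divya is a knight.
Then Chao's statement comes out false, contradicting Chao being a knight.
So Divya is a knave.
Consider Hana. Suppose Hana is a knight.
Then no assignment of the remaining roles makes every statement match its speaker's type — contradiction.
So Hana is a knave.
With that fixed, Wendy's statement is true, so Wendy is a knight.

Chao: knight, Divya: knave, Hana: knave, Wendy: knight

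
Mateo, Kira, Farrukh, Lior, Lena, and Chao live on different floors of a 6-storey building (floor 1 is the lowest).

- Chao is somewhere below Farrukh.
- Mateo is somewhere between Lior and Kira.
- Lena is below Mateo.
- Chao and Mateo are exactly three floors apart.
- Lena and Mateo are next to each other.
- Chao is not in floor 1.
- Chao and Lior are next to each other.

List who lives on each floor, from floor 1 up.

From clue 1: Farrukh is in {2,3,4,5,6}.
From clues 1–2: Mateo is in {2,3,4,5}.
From clues 1–3: Mateo is in {3,4,5}.
From clues 1–4: Mateo is in {4,5}.
From clues 1–6: Chao → floor 2, Farrukh → floor 3, Lena → floor 4, Mateo → floor 5.
From clues 1–7: Lior → floor 1, Kira → floor 6.

Lior, Chao, Farrukh, Lena, Mateo, Kira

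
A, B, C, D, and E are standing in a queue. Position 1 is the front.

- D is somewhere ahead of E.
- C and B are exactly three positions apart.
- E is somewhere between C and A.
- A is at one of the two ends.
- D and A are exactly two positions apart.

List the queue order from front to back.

A, B, D, E, C

From clue 1: D is in {1,2,3,4}.
From clues 1–2: D is in {1,2,3}.
From clues 1–3: E is in {3,4}.
From clues 1–4: A is in {1,5}.
From clues 1–5: A → position 1, B → position 2, D → position 3, E → position 4, C → position 5.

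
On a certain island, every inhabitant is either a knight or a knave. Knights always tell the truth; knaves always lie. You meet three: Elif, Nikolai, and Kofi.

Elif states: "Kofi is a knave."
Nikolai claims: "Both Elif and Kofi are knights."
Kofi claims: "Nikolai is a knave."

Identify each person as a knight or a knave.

Consider Elif. Suppose Elif is a knight.
Then no assignment of the remaining roles makes every statement match its speaker's type — contradiction.
So Elif is a knave.
With that fixed, Nikolai's statement is false, so Nikolai is a knave.
With that fixed, Kofi's statement is true, so Kofi is a knight.

Elif: knave, Nikolai: knave, Kofi: knight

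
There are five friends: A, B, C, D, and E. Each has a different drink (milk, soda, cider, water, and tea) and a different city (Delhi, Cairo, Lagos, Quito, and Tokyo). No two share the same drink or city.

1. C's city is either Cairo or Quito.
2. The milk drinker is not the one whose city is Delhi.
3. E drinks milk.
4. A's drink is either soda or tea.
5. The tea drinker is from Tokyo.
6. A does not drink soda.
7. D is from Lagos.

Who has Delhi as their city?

Clue 1 rules out C for the one with city Delhi.
With clues 1–3, E is impossible for the one with city Delhi.
With clues 1–6, A is impossible for the one with city Delhi.
With clues 1–7, D is impossible for the one with city Delhi.
That leaves B.

B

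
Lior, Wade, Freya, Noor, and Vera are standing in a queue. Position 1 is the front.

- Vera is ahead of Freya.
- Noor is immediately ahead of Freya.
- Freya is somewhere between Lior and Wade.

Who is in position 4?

Freya

With clues 1–2, Vera is ruled out for position 4.
With clues 1–3, Lior, Noor, and Wade are ruled out for position 4.
So position 4 is Freya.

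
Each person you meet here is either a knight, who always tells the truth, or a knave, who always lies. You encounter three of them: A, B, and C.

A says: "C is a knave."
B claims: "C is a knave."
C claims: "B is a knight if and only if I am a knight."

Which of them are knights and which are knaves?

A: knight, B: knight, C: knave

Consider A. Suppose A is a knave.
Then no assignment of the remaining roles makes every statement match its speaker's type — contradiction.
So A is a knight.
Consider B. Suppose B is a knave.
Then whichever role C has, C's statement has the wrong truth value — contradiction.
So B is a knight.
Consider C. Suppose C is a knight.
Then A's statement comes out false, contradicting A being a knight.
So C is a knave.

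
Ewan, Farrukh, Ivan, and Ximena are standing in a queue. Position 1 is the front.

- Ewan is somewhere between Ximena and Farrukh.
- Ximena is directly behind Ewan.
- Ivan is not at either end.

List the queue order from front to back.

From clue 1: Ewan is in {2,3}.
From clues 1–3: Farrukh → position 1, Ivan → position 2, Ewan → position 3, Ximena → position 4.

Farrukh, Ivan, Ewan, Ximena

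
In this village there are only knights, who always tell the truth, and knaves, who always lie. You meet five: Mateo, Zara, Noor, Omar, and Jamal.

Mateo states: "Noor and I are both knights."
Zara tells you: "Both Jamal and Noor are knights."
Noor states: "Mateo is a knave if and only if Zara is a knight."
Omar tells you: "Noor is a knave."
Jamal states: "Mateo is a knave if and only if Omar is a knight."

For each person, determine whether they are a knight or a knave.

Consider Mateo. Suppose Mateo is a knight.
Then no assignment of the remaining roles makes every statement match its speaker's type — contradiction.
So Mateo is a knave.
Consider Zara. Suppose Zara is a knight.
Then no assignment of the remaining roles makes every statement match its speaker's type — contradiction.
So Zara is a knave.
With that fixed, Noor's statement is false, so Noor is a knave.
With that fixed, Omar's statement is true, so Omar is a knight.
With that fixed, Jamal's statement is true, so Jamal is a knight.

Mateo: knave, Zara: knave, Noor: knave, Omar: knight, Jamal: knight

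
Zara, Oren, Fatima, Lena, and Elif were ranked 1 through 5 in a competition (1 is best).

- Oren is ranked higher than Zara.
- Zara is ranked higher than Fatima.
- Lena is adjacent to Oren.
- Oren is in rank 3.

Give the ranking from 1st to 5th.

From clue 1: Zara is in {2,3,4,5}.
From clues 1–2: Zara is in {2,3,4}.
From clues 1–3: Zara is in {3,4}.
From clues 1–4: Elif → rank 1, Lena → rank 2, Oren → rank 3, Zara → rank 4, Fatima → rank 5.

Elif, Lena, Oren, Zara, Fatima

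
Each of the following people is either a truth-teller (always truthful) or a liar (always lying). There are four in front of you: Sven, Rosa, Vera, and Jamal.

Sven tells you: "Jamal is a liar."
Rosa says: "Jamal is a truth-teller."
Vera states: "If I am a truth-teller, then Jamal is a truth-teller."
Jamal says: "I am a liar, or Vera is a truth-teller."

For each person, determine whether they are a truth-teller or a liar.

Consider Sven. Suppose Sven is a truth-teller.
Then no assignment of the remaining roles makes every statement match its speaker's type — contradiction.
So Sven is a liar.
Consider Rosa. Suppose Rosa is a liar.
Then no assignment of the remaining roles makes every statement match its speaker's type — contradiction.
So Rosa is a truth-teller.
Consider Vera. Suppose Vera is a liar.
Then Vera's own statement would have to be false, but it can't be — contradiction.
So Vera is a truth-teller.
With that fixed, Jamal's statement is true, so Jamal is a truth-teller.

Sven: liar, Rosa: truth-teller, Vera: truth-teller, Jamal: truth-teller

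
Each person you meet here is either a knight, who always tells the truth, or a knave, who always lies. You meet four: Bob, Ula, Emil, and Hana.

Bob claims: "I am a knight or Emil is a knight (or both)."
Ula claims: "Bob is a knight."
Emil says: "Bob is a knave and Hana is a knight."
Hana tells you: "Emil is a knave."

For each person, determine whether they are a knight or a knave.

Consider Bob. Suppose Bob is a knave.
Then no assignment of the remaining roles makes every statement match its speaker's type — contradiction.
So Bob is a knight.
With that fixed, Ula's statement is true, so Ula is a knight.
With that fixed, Emil's statement is false, so Emil is a knave.
With that fixed, Hana's statement is true, so Hana is a knight.

Bob: knight, Ula: knight, Emil: knave, Hana: knight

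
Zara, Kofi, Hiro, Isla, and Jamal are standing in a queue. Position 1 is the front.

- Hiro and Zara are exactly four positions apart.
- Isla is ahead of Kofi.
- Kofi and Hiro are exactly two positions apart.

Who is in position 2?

With clue 1, Hiro and Zara are ruled out for position 2.
With clues 1–2, Kofi is ruled out for position 2.
With clues 1–3, Jamal is ruled out for position 2.
So position 2 is Isla.

Isla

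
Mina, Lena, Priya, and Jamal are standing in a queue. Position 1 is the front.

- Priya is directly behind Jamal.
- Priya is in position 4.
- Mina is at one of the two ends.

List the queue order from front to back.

Mina, Lena, Jamal, Priya

From clue 1: Priya is in {2,3,4}.
From clues 1–2: Jamal → position 3, Priya → position 4.
From clues 1–3: Mina → position 1, Lena → position 2.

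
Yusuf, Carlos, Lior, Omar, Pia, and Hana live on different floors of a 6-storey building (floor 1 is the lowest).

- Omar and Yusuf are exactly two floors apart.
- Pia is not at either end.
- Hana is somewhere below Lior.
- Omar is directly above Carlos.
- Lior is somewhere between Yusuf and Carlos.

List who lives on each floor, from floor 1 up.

From clues 1–2: Pia is in {2,3,4,5}.
From clues 1–4: Lior is in {2,3,5,6}.
From clues 1–5: Hana → floor 1, Pia → floor 2, Carlos → floor 3, Omar → floor 4, Lior → floor 5, Yusuf → floor 6.

Hana, Pia, Carlos, Omar, Lior, Yusuf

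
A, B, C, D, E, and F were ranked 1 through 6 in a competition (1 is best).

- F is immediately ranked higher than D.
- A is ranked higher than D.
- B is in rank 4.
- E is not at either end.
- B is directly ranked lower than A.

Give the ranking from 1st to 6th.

From clue 1: D is in {2,3,4,5,6}.
From clues 1–2: A is in {1,2,3,4}.
From clues 1–3: B → rank 4.
From clues 1–4: D is in {3,6}.
From clues 1–5: C → rank 1, E → rank 2, A → rank 3, F → rank 5, D → rank 6.

C, E, A, B, F, D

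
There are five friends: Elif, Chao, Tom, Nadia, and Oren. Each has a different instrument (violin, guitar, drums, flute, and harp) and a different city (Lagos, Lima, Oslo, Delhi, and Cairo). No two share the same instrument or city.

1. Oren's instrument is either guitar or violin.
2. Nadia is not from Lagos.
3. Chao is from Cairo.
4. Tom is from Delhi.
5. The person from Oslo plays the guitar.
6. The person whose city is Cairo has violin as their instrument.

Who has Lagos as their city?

With clues 1–2, Nadia is impossible for the one with city Lagos.
With clues 1–3, Chao is impossible for the one with city Lagos.
With clues 1–4, Tom is impossible for the one with city Lagos.
With clues 1–6, Oren is impossible for the one with city Lagos.
That leaves Elif.

Elif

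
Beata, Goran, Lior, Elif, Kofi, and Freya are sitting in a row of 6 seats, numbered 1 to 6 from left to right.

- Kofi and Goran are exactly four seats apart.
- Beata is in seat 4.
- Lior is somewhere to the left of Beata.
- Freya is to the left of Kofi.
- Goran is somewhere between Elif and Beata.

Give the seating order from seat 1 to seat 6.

Elif, Goran, Lior, Beata, Freya, Kofi

From clue 1: Goran is in {1,2,5,6}.
From clues 1–2: Beata → seat 4.
From clues 1–3: Lior is in {1,2,3}.
From clues 1–4: Goran is in {1,2,6}.
From clues 1–5: Elif → seat 1, Goran → seat 2, Lior → seat 3, Freya → seat 5, Kofi → seat 6.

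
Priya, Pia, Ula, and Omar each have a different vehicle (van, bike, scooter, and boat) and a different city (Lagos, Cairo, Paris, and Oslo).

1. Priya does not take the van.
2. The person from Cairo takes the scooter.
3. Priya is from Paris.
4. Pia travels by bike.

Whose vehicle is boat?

With clues 1–4, Omar, Pia, and Ula are impossible for the one with vehicle boat.
That leaves Priya.

Priya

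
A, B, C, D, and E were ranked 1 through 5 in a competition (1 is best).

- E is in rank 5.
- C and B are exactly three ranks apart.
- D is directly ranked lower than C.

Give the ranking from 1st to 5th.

C, D, A, B, E

From clue 1: E → rank 5.
From clues 1–2: A is in {2,3}.
From clues 1–3: C → rank 1, D → rank 2, A → rank 3, B → rank 4.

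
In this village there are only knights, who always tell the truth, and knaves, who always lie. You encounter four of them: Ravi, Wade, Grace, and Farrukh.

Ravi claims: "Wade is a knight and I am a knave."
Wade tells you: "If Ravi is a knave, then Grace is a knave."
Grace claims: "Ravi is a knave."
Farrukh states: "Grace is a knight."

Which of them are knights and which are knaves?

Consider Ravi. Suppose Ravi is a knight.
Then Ravi's own statement would have to be true, but it can't be — contradiction.
So Ravi is a knave.
With that fixed, Grace's statement is true, so Grace is a knight.
With that fixed, Farrukh's statement is true, so Farrukh is a knight.
With that fixed, Wade's statement is false, so Wade is a knave.

Ravi: knave, Wade: knave, Grace: knight, Farrukh: knight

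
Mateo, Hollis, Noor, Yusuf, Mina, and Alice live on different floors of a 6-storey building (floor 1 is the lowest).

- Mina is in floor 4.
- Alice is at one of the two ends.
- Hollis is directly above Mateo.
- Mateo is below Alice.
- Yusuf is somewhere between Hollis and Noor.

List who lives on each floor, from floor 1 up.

Mateo, Hollis, Yusuf, Mina, Noor, Alice

From clue 1: Mina → floor 4.
From clues 1–2: Alice is in {1,6}.
From clues 1–4: Alice → floor 6.
From clues 1–5: Mateo → floor 1, Hollis → floor 2, Yusuf → floor 3, Noor → floor 5.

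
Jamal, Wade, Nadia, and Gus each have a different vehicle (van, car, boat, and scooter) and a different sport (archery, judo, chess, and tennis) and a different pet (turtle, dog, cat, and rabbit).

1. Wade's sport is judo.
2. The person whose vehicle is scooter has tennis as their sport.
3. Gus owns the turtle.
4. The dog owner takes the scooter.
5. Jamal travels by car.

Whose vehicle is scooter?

Nadia

With clues 1–2, Wade is impossible for the one with vehicle scooter.
With clues 1–4, Gus is impossible for the one with vehicle scooter.
With clues 1–5, Jamal is impossible for the one with vehicle scooter.
That leaves Nadia.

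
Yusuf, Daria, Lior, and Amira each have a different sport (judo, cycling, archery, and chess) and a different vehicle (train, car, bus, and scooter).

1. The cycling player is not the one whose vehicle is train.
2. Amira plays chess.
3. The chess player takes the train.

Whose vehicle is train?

Amira

With clues 1–3, Daria, Lior, and Yusuf are impossible for the one with vehicle train.
That leaves Amira.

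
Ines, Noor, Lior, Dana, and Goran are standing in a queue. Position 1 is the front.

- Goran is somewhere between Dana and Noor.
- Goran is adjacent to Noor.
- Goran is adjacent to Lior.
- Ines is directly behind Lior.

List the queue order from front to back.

From clue 1: Goran is in {2,3,4}.
From clues 1–3: Lior is in {2,3,4}.
From clues 1–4: Noor → position 1, Goran → position 2, Lior → position 3, Ines → position 4, Dana → position 5.

Noor, Goran, Lior, Ines, Dana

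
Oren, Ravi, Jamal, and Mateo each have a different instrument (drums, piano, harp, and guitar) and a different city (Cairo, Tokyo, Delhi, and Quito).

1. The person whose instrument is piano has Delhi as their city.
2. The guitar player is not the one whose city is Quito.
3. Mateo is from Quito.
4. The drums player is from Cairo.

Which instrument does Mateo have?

harp

With clues 1–3, guitar and piano are impossible for Mateo's instrument.
With clues 1–4, drums is impossible for Mateo's instrument.
That leaves harp.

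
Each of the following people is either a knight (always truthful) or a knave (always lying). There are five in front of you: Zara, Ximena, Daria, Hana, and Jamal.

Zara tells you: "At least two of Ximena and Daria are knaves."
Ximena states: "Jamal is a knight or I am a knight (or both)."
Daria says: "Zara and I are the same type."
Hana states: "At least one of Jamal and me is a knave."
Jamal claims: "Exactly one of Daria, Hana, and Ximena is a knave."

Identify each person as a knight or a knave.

Consider Zara. Suppose Zara is a knave.
Then whichever role Daria has, Daria's statement has the wrong truth value — contradiction.
So Zara is a knight.
Consider Ximena. Suppose Ximena is a knight.
Then Zara's statement comes out false, contradicting Zara being a knight.
So Ximena is a knave.
Consider Daria. Suppose Daria is a knight.
Then Zara's statement comes out false, contradicting Zara being a knight.
So Daria is a knave.
With that fixed, Jamal's statement is false, so Jamal is a knave.
With that fixed, Hana's statement is true, so Hana is a knight.

Zara: knight, Ximena: knave, Daria: knave, Hana: knight, Jamal: knave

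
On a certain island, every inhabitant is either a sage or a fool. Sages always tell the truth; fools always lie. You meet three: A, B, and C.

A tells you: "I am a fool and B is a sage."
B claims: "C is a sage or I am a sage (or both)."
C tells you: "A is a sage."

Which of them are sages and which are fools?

A: fool, B: fool, C: fool

Consider A. Suppose A is a sage.
Then A's own statement would have to be true, but it can't be — contradiction.
So A is a fool.
With that fixed, C's statement is false, so C is a fool.
Consider B. Suppose B is a sage.
Then A's statement comes out true, contradicting A being a fool.
So B is a fool.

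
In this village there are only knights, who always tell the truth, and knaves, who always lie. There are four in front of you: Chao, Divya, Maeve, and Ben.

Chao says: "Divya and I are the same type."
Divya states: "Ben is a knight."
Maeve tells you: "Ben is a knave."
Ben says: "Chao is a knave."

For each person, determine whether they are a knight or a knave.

Consider Chao. Suppose Chao is a knight.
Then no assignment of the remaining roles makes every statement match its speaker's type — contradiction.
So Chao is a knave.
With that fixed, Ben's statement is true, so Ben is a knight.
With that fixed, Divya's statement is true, so Divya is a knight.
With that fixed, Maeve's statement is false, so Maeve is a knave.

Chao: knave, Divya: knight, Maeve: knave, Ben: knight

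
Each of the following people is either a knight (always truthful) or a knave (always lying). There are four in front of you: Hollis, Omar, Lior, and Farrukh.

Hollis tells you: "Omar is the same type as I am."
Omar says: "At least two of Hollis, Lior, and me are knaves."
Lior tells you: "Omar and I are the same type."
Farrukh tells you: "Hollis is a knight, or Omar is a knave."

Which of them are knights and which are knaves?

Hollis: knave, Omar: knight, Lior: knave, Farrukh: knave

Consider Hollis. Suppose Hollis is a knight.
Then no assignment of the remaining roles makes every statement match its speaker's type — contradiction.
So Hollis is a knave.
Consider Omar. Suppose Omar is a knave.
Then Hollis's statement comes out true, contradicting Hollis being a knave.
So Omar is a knight.
With that fixed, Farrukh's statement is false, so Farrukh is a knave.
Consider Lior. Suppose Lior is a knight.
Then Omar's statement comes out false, contradicting Omar being a knight.
So Lior is a knave.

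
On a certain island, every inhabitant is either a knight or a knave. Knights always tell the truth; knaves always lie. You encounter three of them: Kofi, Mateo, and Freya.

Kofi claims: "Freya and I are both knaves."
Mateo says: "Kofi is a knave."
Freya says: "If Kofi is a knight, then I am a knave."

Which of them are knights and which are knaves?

Kofi: knave, Mateo: knight, Freya: knight

Consider Kofi. Suppose Kofi is a knight.
Then Kofi's own statement would have to be true, but it can't be — contradiction.
So Kofi is a knave.
With that fixed, Mateo's statement is true, so Mateo is a knight.
With that fixed, Freya's statement is true, so Freya is a knight.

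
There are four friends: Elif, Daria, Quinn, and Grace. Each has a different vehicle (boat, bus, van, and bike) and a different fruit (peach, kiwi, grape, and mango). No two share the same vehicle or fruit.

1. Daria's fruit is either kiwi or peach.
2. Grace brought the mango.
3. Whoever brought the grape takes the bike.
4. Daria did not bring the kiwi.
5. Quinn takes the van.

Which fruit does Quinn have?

kiwi

With clues 1–2, mango is impossible for Quinn's fruit.
With clues 1–4, peach is impossible for Quinn's fruit.
With clues 1–5, grape is impossible for Quinn's fruit.
That leaves kiwi.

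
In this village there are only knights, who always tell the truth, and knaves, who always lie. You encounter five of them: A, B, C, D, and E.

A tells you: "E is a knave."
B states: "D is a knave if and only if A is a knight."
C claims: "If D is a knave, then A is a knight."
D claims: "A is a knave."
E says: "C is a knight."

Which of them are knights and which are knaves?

Consider A. Suppose A is a knight.
Then no assignment of the remaining roles makes every statement match its speaker's type — contradiction.
So A is a knave.
With that fixed, D's statement is true, so D is a knight.
With that fixed, B's statement is true, so B is a knight.
With that fixed, C's statement is true, so C is a knight.
With that fixed, E's statement is true, so E is a knight.

A: knave, B: knight, C: knight, D: knight, E: knight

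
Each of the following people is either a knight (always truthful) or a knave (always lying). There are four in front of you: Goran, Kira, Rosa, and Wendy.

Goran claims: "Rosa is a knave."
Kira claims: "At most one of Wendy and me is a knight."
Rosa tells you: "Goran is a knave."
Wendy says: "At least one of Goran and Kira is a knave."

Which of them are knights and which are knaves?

Consider Goran. Suppose Goran is a knave.
Then no assignment of the remaining roles makes every statement match its speaker's type — contradiction.
So Goran is a knight.
With that fixed, Rosa's statement is false, so Rosa is a knave.
Consider Kira. Suppose Kira is a knave.
Then Kira's own statement would have to be false, but it can't be — contradiction.
So Kira is a knight.
With that fixed, Wendy's statement is false, so Wendy is a knave.

Goran: knight, Kira: knight, Rosa: knave, Wendy: knave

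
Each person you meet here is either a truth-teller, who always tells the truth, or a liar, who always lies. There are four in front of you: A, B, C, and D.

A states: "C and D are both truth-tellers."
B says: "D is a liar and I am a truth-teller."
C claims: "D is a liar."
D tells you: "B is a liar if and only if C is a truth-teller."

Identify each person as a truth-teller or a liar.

Consider A. Suppose A is a truth-teller.
Then no assignment of the remaining roles makes every statement match its speaker's type — contradiction.
So A is a liar.
Consider B. Suppose B is a liar.
Then no assignment of the remaining roles makes every statement match its speaker's type — contradiction.
So B is a truth-teller.
Consider C. Suppose C is a liar.
Then no assignment of the remaining roles makes every statement match its speaker's type — contradiction.
So C is a truth-teller.
With that fixed, D's statement is false, so D is a liar.

A: liar, B: truth-teller, C: truth-teller, D: liar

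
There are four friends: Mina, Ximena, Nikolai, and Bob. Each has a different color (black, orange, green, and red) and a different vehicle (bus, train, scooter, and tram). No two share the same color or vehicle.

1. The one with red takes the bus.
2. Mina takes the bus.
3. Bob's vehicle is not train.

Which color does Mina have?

With clues 1–2, black, green, and orange are impossible for Mina's color.
That leaves red.

red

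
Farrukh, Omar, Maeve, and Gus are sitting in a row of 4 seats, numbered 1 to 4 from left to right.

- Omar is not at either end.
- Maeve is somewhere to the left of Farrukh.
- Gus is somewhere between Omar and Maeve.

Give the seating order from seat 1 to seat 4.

From clue 1: Omar is in {2,3}.
From clues 1–3: Maeve → seat 1, Gus → seat 2, Omar → seat 3, Farrukh → seat 4.

Maeve, Gus, Omar, Farrukh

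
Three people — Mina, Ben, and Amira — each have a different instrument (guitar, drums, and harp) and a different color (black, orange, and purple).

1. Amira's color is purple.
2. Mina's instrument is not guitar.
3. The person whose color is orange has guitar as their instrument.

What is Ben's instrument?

guitar

With clues 1–3, drums and harp are impossible for Ben's instrument.
That leaves guitar.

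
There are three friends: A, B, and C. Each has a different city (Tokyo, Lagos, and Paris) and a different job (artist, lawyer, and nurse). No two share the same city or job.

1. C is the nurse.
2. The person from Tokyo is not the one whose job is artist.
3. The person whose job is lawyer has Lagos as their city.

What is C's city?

With clues 1–3, Lagos and Paris are impossible for C's city.
That leaves Tokyo.

Tokyo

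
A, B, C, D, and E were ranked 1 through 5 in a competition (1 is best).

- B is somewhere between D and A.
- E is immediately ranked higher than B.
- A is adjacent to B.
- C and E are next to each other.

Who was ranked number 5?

A

With clue 1, B is ruled out for rank 5.
With clues 1–2, E is ruled out for rank 5.
With clues 1–3, D is ruled out for rank 5.
With clues 1–4, C is ruled out for rank 5.
So rank 5 is A.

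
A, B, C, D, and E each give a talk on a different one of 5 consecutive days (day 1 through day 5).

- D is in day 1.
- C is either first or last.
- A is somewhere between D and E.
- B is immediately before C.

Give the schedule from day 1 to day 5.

From clue 1: D → day 1.
From clues 1–2: C → day 5.
From clues 1–3: A is in {2,3}.
From clues 1–4: A → day 2, E → day 3, B → day 4.

D, A, E, B, C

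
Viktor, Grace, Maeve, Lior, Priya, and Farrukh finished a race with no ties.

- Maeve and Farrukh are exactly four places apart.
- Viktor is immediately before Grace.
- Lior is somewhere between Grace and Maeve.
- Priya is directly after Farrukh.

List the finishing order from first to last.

From clue 1: Maeve is in {1,2,5,6}.
From clues 1–2: Viktor is in {2,3,4}.
From clues 1–3: Priya is in {1,6}.
From clues 1–4: Maeve → place 1, Lior → place 2, Viktor → place 3, Grace → place 4, Farrukh → place 5, Priya → place 6.

Maeve, Lior, Viktor, Grace, Farrukh, Priya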